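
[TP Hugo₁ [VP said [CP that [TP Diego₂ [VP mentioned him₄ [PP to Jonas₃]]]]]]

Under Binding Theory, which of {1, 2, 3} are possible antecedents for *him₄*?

*him* is a pronoun, so Principle B applies: it must be free in its binding domain.
Binding domain of *him₄*: the embedded TP, whose subject is Diego₂.
*Hugo₁* c-commands the pronoun but from outside its binding domain, and is not c-commanded by it → coindexation permitted.
*Diego₂* c-commands the pronoun within its binding domain → coindexation would violate Principle B.
*Jonas₃*: the pronoun c-commands this R-expression → coindexation would violate Principle C on *Jonas₃*.

{1}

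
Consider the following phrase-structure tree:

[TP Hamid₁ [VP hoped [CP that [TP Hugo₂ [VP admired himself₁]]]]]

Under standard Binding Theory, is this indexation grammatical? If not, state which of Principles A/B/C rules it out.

Principle A

The two coindexed NPs are *Hamid₁* and *himself₁*.
*himself₁* is an anaphor. Principle A requires it to be bound within its binding domain — the embedded TP, whose subject is Hugo₂.
Within that domain it is c-commanded by *Hugo₂*, which does not share its index.
*Hamid₁* does c-command the anaphor, but from outside its binding domain.
The anaphor is unbound in its domain → Principle A violation.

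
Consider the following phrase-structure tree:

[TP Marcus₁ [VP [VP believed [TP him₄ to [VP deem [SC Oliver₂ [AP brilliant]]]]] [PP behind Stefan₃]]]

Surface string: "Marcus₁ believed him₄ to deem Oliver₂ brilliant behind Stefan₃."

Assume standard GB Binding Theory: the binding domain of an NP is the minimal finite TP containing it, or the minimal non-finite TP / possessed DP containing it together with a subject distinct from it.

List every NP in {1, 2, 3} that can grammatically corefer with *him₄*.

*him* is a pronoun, so Principle B applies: it must be free in its binding domain.
Binding domain of *him₄*: the matrix TP, whose subject is Marcus₁.
*Marcus₁* c-commands the pronoun within its binding domain → coindexation would violate Principle B.
*Oliver₂*: the pronoun c-commands this R-expression → coindexation would violate Principle C on *Oliver₂*.
*Stefan₃* and the pronoun do not c-command one another → neither Principle B nor Principle C is at stake; coindexation permitted.

{3}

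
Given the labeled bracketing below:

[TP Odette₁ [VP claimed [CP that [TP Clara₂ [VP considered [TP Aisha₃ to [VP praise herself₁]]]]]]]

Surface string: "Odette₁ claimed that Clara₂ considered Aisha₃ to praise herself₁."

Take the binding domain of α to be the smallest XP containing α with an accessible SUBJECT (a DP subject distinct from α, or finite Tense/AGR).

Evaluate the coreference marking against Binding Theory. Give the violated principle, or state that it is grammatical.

The two coindexed NPs are *Odette₁* and *herself₁*.
*herself₁* is an anaphor. Principle A requires it to be bound within its binding domain — the embedded TP, whose subject is Aisha₃.
Within that domain it is c-commanded by *Aisha₃*, which does not share its index.
*Odette₁* does c-command the anaphor, but from outside its binding domain.
The anaphor is unbound in its domain → Principle A violation.

Principle A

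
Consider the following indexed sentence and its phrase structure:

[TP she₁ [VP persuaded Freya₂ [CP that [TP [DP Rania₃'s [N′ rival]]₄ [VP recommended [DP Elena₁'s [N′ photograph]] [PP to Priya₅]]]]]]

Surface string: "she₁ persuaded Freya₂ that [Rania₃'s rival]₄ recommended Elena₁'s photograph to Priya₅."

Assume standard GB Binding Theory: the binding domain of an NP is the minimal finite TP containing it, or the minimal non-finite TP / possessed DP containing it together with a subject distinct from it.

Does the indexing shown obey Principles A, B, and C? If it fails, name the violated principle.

Principle C

The two coindexed NPs are *she₁* and *Elena₁*.
*Elena₁* is an R-expression. Principle C requires it to be free everywhere.
*she₁* c-commands it and carries the same index.
The R-expression is bound → Principle C violation.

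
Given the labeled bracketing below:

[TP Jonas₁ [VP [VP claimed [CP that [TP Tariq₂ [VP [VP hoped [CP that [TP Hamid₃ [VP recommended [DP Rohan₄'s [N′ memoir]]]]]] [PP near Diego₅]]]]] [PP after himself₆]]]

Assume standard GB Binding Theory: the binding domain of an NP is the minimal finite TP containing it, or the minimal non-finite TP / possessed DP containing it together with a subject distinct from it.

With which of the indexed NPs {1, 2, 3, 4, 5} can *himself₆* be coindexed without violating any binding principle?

*himself* is an anaphor, so Principle A applies: it must be bound in its binding domain.
Binding domain of *himself₆*: the matrix TP, whose subject is Jonas₁.
*Jonas₁* c-commands the anaphor within its binding domain → licit binder.
*Tariq₂* does not c-command the anaphor → cannot bind it.
*Hamid₃* does not c-command the anaphor → cannot bind it.
*Rohan₄* does not c-command the anaphor → cannot bind it.
*Diego₅* does not c-command the anaphor → cannot bind it.

{1}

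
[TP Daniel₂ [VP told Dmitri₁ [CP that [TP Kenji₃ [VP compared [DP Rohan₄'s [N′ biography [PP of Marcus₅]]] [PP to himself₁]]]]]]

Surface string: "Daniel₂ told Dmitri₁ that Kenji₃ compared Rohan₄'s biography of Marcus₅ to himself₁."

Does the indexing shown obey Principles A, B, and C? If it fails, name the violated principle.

Principle A

The two coindexed NPs are *Dmitri₁* and *himself₁*.
*himself₁* is an anaphor. Principle A requires it to be bound within its binding domain — the embedded TP, whose subject is Kenji₃.
Within that domain it is c-commanded by *Kenji₃*, which does not share its index.
*Dmitri₁* does c-command the anaphor, but from outside its binding domain.
The anaphor is unbound in its domain → Principle A violation.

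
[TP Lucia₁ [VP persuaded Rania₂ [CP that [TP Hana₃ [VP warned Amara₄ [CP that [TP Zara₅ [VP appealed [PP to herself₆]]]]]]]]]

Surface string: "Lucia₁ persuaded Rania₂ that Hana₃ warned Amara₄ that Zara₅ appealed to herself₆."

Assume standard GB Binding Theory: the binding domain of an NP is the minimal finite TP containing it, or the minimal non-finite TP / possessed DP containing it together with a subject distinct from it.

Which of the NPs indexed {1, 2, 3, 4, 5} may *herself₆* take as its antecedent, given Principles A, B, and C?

*herself* is an anaphor, so Principle A applies: it must be bound in its binding domain.
Binding domain of *herself₆*: the embedded TP, whose subject is Zara₅.
*Lucia₁* c-commands the anaphor but is outside its binding domain → cannot satisfy Principle A.
*Rania₂* c-commands the anaphor but is outside its binding domain → cannot satisfy Principle A.
*Hana₃* c-commands the anaphor but is outside its binding domain → cannot satisfy Principle A.
*Amara₄* c-commands the anaphor but is outside its binding domain → cannot satisfy Principle A.
*Zara₅* c-commands the anaphor within its binding domain → licit binder.

{5}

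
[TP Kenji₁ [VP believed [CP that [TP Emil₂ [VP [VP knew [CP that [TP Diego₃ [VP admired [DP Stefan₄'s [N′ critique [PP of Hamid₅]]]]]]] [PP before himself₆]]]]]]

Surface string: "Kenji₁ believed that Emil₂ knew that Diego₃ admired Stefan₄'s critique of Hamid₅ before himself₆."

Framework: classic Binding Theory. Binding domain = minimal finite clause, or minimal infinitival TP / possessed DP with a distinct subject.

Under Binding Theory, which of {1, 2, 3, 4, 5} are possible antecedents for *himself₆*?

*himself* is an anaphor, so Principle A applies: it must be bound in its binding domain.
Binding domain of *himself₆*: the embedded TP, whose subject is Emil₂.
*Kenji₁* c-commands the anaphor but is outside its binding domain → cannot satisfy Principle A.
*Emil₂* c-commands the anaphor within its binding domain → licit binder.
*Diego₃* does not c-command the anaphor → cannot bind it.
*Stefan₄* does not c-command the anaphor → cannot bind it.
*Hamid₅* does not c-command the anaphor → cannot bind it.

{2}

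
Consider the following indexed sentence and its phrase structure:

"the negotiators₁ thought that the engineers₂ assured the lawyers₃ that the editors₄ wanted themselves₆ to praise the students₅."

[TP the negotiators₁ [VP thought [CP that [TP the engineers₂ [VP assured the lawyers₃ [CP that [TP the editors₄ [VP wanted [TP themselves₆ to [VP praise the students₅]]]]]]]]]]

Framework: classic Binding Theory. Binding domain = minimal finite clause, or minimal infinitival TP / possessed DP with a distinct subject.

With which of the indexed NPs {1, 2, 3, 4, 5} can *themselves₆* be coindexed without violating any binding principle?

{4}

*themselves* is an anaphor, so Principle A applies: it must be bound in its binding domain.
Binding domain of *themselves₆*: the embedded TP, whose subject is the editors₄.
*the negotiators₁* c-commands the anaphor but is outside its binding domain → cannot satisfy Principle A.
*the engineers₂* c-commands the anaphor but is outside its binding domain → cannot satisfy Principle A.
*the lawyers₃* c-commands the anaphor but is outside its binding domain → cannot satisfy Principle A.
*the editors₄* c-commands the anaphor within its binding domain → licit binder.
*the students₅* does not c-command the anaphor → cannot bind it.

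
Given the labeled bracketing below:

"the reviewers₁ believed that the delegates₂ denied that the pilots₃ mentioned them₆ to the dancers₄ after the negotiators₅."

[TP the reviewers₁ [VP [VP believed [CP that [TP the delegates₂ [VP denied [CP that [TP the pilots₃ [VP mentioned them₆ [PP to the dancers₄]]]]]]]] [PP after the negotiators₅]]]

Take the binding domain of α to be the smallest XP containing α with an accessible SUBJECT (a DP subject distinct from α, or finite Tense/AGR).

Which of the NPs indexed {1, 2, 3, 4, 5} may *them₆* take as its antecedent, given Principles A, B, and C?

{1, 2, 5}

*them* is a pronoun, so Principle B applies: it must be free in its binding domain.
Binding domain of *them₆*: the embedded TP, whose subject is the pilots₃.
*the reviewers₁* c-commands the pronoun but from outside its binding domain, and is not c-commanded by it → coindexation permitted.
*the delegates₂* c-commands the pronoun but from outside its binding domain, and is not c-commanded by it → coindexation permitted.
*the pilots₃* c-commands the pronoun within its binding domain → coindexation would violate Principle B.
*the dancers₄*: the pronoun c-commands this R-expression → coindexation would violate Principle C on *the dancers₄*.
*the negotiators₅* and the pronoun do not c-command one another → neither Principle B nor Principle C is at stake; coindexation permitted.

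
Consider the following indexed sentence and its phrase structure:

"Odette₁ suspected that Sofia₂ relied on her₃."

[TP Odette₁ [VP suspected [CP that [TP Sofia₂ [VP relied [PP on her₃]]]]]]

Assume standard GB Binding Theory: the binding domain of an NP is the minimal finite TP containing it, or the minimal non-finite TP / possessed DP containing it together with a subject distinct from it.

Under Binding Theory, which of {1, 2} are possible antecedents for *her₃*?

{1}

*her* is a pronoun, so Principle B applies: it must be free in its binding domain.
Binding domain of *her₃*: the embedded TP, whose subject is Sofia₂.
*Odette₁* c-commands the pronoun but from outside its binding domain, and is not c-commanded by it → coindexation permitted.
*Sofia₂* c-commands the pronoun within its binding domain → coindexation would violate Principle B.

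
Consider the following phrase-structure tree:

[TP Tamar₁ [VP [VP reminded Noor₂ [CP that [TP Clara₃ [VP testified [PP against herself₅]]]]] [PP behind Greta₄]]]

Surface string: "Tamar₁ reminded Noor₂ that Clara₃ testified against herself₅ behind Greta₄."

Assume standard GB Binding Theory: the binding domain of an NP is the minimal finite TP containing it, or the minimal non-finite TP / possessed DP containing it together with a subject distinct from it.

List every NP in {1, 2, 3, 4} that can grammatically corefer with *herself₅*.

*herself* is an anaphor, so Principle A applies: it must be bound in its binding domain.
Binding domain of *herself₅*: the embedded TP, whose subject is Clara₃.
*Tamar₁* c-commands the anaphor but is outside its binding domain → cannot satisfy Principle A.
*Noor₂* c-commands the anaphor but is outside its binding domain → cannot satisfy Principle A.
*Clara₃* c-commands the anaphor within its binding domain → licit binder.
*Greta₄* does not c-command the anaphor → cannot bind it.

{3}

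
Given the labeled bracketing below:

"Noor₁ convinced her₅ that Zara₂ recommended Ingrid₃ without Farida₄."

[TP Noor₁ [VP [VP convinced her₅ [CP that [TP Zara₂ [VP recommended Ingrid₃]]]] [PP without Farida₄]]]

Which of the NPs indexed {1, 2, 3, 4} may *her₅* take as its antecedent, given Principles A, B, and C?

*her* is a pronoun, so Principle B applies: it must be free in its binding domain.
Binding domain of *her₅*: the matrix TP, whose subject is Noor₁.
*Noor₁* c-commands the pronoun within its binding domain → coindexation would violate Principle B.
*Zara₂*: the pronoun c-commands this R-expression → coindexation would violate Principle C on *Zara₂*.
*Ingrid₃*: the pronoun c-commands this R-expression → coindexation would violate Principle C on *Ingrid₃*.
*Farida₄* and the pronoun do not c-command one another → neither Principle B nor Principle C is at stake; coindexation permitted.

{4}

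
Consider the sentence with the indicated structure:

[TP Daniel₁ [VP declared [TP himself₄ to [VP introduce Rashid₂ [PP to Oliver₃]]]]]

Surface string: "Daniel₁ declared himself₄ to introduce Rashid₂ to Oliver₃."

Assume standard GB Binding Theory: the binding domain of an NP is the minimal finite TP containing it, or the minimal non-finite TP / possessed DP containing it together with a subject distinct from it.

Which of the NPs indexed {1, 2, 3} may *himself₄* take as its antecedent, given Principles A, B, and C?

{1}

*himself* is an anaphor, so Principle A applies: it must be bound in its binding domain.
Binding domain of *himself₄*: the matrix TP, whose subject is Daniel₁.
*Daniel₁* c-commands the anaphor within its binding domain → licit binder.
*Rashid₂* does not c-command the anaphor → cannot bind it.
*Oliver₃* does not c-command the anaphor → cannot bind it.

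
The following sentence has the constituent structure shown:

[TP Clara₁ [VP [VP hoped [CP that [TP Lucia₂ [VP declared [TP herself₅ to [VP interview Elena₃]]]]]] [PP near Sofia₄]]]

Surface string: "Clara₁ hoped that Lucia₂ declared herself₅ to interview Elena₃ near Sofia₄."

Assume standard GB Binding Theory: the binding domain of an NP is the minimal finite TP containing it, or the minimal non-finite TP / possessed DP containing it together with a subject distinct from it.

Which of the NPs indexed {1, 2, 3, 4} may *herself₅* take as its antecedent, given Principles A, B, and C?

{2}

*herself* is an anaphor, so Principle A applies: it must be bound in its binding domain.
Binding domain of *herself₅*: the embedded TP, whose subject is Lucia₂.
*Clara₁* c-commands the anaphor but is outside its binding domain → cannot satisfy Principle A.
*Lucia₂* c-commands the anaphor within its binding domain → licit binder.
*Elena₃* does not c-command the anaphor → cannot bind it.
*Sofia₄* does not c-command the anaphor → cannot bind it.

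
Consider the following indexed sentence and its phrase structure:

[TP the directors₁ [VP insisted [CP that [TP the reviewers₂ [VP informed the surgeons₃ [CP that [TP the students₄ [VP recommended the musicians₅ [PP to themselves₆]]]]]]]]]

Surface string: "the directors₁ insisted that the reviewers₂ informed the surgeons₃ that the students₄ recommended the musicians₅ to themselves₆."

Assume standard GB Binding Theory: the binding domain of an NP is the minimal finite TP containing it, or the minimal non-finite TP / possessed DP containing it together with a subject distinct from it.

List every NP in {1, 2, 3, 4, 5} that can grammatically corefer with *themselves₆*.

{4, 5}

*themselves* is an anaphor, so Principle A applies: it must be bound in its binding domain.
Binding domain of *themselves₆*: the embedded TP, whose subject is the students₄.
*the directors₁* c-commands the anaphor but is outside its binding domain → cannot satisfy Principle A.
*the reviewers₂* c-commands the anaphor but is outside its binding domain → cannot satisfy Principle A.
*the surgeons₃* c-commands the anaphor but is outside its binding domain → cannot satisfy Principle A.
*the students₄* c-commands the anaphor within its binding domain → licit binder.
*the musicians₅* c-commands the anaphor within its binding domain → licit binder.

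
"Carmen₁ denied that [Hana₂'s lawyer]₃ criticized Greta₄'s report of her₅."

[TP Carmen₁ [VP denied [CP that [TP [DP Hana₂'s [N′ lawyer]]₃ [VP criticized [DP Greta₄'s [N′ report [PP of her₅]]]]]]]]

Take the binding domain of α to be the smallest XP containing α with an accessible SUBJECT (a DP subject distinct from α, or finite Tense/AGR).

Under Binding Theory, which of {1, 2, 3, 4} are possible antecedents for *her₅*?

{1, 2, 3}

*her* is a pronoun, so Principle B applies: it must be free in its binding domain.
Binding domain of *her₅*: the possessed DP, whose subject is Greta₄.
*Carmen₁* c-commands the pronoun but from outside its binding domain, and is not c-commanded by it → coindexation permitted.
*Hana₂* and the pronoun do not c-command one another → neither Principle B nor Principle C is at stake; coindexation permitted.
*[Hana₂'s lawyer]₃* c-commands the pronoun but from outside its binding domain, and is not c-commanded by it → coindexation permitted.
*Greta₄* c-commands the pronoun within its binding domain → coindexation would violate Principle B.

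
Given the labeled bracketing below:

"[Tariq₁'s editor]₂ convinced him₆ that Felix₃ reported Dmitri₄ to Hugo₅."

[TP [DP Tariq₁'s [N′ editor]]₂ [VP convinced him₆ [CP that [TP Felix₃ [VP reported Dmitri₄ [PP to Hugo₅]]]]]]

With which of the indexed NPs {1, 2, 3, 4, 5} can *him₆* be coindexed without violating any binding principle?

*him* is a pronoun, so Principle B applies: it must be free in its binding domain.
Binding domain of *him₆*: the matrix TP, whose subject is [Tariq₁'s editor]₂.
*Tariq₁* and the pronoun do not c-command one another → neither Principle B nor Principle C is at stake; coindexation permitted.
*[Tariq₁'s editor]₂* c-commands the pronoun within its binding domain → coindexation would violate Principle B.
*Felix₃*: the pronoun c-commands this R-expression → coindexation would violate Principle C on *Felix₃*.
*Dmitri₄*: the pronoun c-commands this R-expression → coindexation would violate Principle C on *Dmitri₄*.
*Hugo₅*: the pronoun c-commands this R-expression → coindexation would violate Principle C on *Hugo₅*.

{1}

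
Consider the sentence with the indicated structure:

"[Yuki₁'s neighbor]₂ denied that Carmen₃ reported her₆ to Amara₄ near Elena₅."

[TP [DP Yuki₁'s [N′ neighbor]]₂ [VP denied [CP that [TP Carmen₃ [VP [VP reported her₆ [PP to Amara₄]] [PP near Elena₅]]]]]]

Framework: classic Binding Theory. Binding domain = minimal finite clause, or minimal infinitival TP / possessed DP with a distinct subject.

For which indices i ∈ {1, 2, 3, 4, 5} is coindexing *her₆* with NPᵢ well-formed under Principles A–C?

{1, 2, 5}

*her* is a pronoun, so Principle B applies: it must be free in its binding domain.
Binding domain of *her₆*: the embedded TP, whose subject is Carmen₃.
*Yuki₁* and the pronoun do not c-command one another → neither Principle B nor Principle C is at stake; coindexation permitted.
*[Yuki₁'s neighbor]₂* c-commands the pronoun but from outside its binding domain, and is not c-commanded by it → coindexation permitted.
*Carmen₃* c-commands the pronoun within its binding domain → coindexation would violate Principle B.
*Amara₄*: the pronoun c-commands this R-expression → coindexation would violate Principle C on *Amara₄*.
*Elena₅* and the pronoun do not c-command one another → neither Principle B nor Principle C is at stake; coindexation permitted.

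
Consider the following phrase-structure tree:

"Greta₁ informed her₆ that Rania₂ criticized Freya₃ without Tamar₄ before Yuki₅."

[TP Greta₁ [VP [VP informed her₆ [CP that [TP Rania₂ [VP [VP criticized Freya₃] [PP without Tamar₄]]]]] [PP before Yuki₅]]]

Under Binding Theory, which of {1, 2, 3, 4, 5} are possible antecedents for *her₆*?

{5}

*her* is a pronoun, so Principle B applies: it must be free in its binding domain.
Binding domain of *her₆*: the matrix TP, whose subject is Greta₁.
*Greta₁* c-commands the pronoun within its binding domain → coindexation would violate Principle B.
*Rania₂*: the pronoun c-commands this R-expression → coindexation would violate Principle C on *Rania₂*.
*Freya₃*: the pronoun c-commands this R-expression → coindexation would violate Principle C on *Freya₃*.
*Tamar₄*: the pronoun c-commands this R-expression → coindexation would violate Principle C on *Tamar₄*.
*Yuki₅* and the pronoun do not c-command one another → neither Principle B nor Principle C is at stake; coindexation permitted.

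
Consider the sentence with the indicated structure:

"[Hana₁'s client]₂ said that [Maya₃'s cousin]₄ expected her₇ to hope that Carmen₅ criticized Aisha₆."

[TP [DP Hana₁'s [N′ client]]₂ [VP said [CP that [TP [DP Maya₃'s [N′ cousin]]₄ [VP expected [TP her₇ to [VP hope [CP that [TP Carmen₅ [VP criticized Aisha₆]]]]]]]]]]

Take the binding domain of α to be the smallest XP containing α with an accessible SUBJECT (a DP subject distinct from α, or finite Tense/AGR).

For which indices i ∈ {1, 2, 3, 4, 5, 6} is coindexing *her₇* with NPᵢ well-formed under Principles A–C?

*her* is a pronoun, so Principle B applies: it must be free in its binding domain.
Binding domain of *her₇*: the embedded TP, whose subject is [Maya₃'s cousin]₄.
*Hana₁* and the pronoun do not c-command one another → neither Principle B nor Principle C is at stake; coindexation permitted.
*[Hana₁'s client]₂* c-commands the pronoun but from outside its binding domain, and is not c-commanded by it → coindexation permitted.
*Maya₃* and the pronoun do not c-command one another → neither Principle B nor Principle C is at stake; coindexation permitted.
*[Maya₃'s cousin]₄* c-commands the pronoun within its binding domain → coindexation would violate Principle B.
*Carmen₅*: the pronoun c-commands this R-expression → coindexation would violate Principle C on *Carmen₅*.
*Aisha₆*: the pronoun c-commands this R-expression → coindexation would violate Principle C on *Aisha₆*.

{1, 2, 3}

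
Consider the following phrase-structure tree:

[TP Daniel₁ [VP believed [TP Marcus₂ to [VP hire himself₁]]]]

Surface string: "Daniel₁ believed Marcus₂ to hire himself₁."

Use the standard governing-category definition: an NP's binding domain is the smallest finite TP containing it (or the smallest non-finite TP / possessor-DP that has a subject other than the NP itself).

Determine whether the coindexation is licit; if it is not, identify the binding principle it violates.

The two coindexed NPs are *Daniel₁* and *himself₁*.
*himself₁* is an anaphor. Principle A requires it to be bound within its binding domain — the embedded TP, whose subject is Marcus₂.
Within that domain it is c-commanded by *Marcus₂*, which does not share its index.
*Daniel₁* does c-command the anaphor, but from outside its binding domain.
The anaphor is unbound in its domain → Principle A violation.

Principle A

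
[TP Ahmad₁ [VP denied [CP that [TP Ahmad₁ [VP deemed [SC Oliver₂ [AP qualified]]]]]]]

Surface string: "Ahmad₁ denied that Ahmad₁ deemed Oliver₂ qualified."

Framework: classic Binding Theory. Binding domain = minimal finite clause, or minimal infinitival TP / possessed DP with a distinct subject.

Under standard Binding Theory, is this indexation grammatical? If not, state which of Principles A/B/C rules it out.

The two coindexed NPs are *Ahmad₁* (the higher occurrence) and *Ahmad₁* (the lower occurrence).
*Ahmad₁* (the lower occurrence) is an R-expression. Principle C requires it to be free everywhere.
*Ahmad₁* (the higher occurrence) c-commands it and carries the same index.
The R-expression is bound → Principle C violation.

Principle C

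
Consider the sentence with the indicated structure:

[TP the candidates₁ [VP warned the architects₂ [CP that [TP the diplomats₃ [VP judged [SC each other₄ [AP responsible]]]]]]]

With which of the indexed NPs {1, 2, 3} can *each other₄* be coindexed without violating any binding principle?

*each other* is an anaphor, so Principle A applies: it must be bound in its binding domain.
Binding domain of *each other₄*: the embedded TP, whose subject is the diplomats₃.
*the candidates₁* c-commands the anaphor but is outside its binding domain → cannot satisfy Principle A.
*the architects₂* c-commands the anaphor but is outside its binding domain → cannot satisfy Principle A.
*the diplomats₃* c-commands the anaphor within its binding domain → licit binder.

{3}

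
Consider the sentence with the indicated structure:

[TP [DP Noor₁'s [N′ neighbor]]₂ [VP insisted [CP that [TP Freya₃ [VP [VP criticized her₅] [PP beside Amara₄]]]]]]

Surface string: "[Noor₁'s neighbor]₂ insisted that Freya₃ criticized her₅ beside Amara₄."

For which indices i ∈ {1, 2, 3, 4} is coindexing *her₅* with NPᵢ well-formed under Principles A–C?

*her* is a pronoun, so Principle B applies: it must be free in its binding domain.
Binding domain of *her₅*: the embedded TP, whose subject is Freya₃.
*Noor₁* and the pronoun do not c-command one another → neither Principle B nor Principle C is at stake; coindexation permitted.
*[Noor₁'s neighbor]₂* c-commands the pronoun but from outside its binding domain, and is not c-commanded by it → coindexation permitted.
*Freya₃* c-commands the pronoun within its binding domain → coindexation would violate Principle B.
*Amara₄* and the pronoun do not c-command one another → neither Principle B nor Principle C is at stake; coindexation permitted.

{1, 2, 4}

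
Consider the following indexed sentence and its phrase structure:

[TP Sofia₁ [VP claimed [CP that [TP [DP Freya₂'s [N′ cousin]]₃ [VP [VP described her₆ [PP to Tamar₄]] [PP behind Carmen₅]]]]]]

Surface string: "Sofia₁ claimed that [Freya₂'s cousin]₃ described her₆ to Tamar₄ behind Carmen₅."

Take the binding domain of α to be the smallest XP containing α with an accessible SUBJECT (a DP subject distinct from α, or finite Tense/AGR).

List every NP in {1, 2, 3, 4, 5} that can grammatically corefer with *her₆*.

{1, 2, 5}

*her* is a pronoun, so Principle B applies: it must be free in its binding domain.
Binding domain of *her₆*: the embedded TP, whose subject is [Freya₂'s cousin]₃.
*Sofia₁* c-commands the pronoun but from outside its binding domain, and is not c-commanded by it → coindexation permitted.
*Freya₂* and the pronoun do not c-command one another → neither Principle B nor Principle C is at stake; coindexation permitted.
*[Freya₂'s cousin]₃* c-commands the pronoun within its binding domain → coindexation would violate Principle B.
*Tamar₄*: the pronoun c-commands this R-expression → coindexation would violate Principle C on *Tamar₄*.
*Carmen₅* and the pronoun do not c-command one another → neither Principle B nor Principle C is at stake; coindexation permitted.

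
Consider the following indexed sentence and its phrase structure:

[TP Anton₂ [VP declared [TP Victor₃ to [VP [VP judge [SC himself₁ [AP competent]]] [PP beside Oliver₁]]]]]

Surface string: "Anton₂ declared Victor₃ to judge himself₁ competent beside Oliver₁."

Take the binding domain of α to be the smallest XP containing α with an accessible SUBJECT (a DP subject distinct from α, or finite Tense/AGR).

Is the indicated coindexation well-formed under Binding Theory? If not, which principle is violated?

The two coindexed NPs are *Oliver₁* and *himself₁*.
*himself₁* is an anaphor. Principle A requires it to be bound within its binding domain — the embedded TP, whose subject is Victor₃.
Within that domain it is c-commanded by *Victor₃*, which does not share its index.
*Oliver₁* does not c-command the anaphor at all.
The anaphor is unbound in its domain → Principle A violation.

Principle A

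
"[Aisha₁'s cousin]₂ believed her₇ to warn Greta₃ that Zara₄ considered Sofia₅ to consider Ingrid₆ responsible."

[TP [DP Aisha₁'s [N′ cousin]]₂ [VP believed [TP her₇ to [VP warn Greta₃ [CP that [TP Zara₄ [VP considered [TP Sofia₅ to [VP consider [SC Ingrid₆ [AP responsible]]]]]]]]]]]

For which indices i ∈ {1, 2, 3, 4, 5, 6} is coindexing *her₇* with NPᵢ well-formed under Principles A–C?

*her* is a pronoun, so Principle B applies: it must be free in its binding domain.
Binding domain of *her₇*: the matrix TP, whose subject is [Aisha₁'s cousin]₂.
*Aisha₁* and the pronoun do not c-command one another → neither Principle B nor Principle C is at stake; coindexation permitted.
*[Aisha₁'s cousin]₂* c-commands the pronoun within its binding domain → coindexation would violate Principle B.
*Greta₃*: the pronoun c-commands this R-expression → coindexation would violate Principle C on *Greta₃*.
*Zara₄*: the pronoun c-commands this R-expression → coindexation would violate Principle C on *Zara₄*.
*Sofia₅*: the pronoun c-commands this R-expression → coindexation would violate Principle C on *Sofia₅*.
*Ingrid₆*: the pronoun c-commands this R-expression → coindexation would violate Principle C on *Ingrid₆*.

{1}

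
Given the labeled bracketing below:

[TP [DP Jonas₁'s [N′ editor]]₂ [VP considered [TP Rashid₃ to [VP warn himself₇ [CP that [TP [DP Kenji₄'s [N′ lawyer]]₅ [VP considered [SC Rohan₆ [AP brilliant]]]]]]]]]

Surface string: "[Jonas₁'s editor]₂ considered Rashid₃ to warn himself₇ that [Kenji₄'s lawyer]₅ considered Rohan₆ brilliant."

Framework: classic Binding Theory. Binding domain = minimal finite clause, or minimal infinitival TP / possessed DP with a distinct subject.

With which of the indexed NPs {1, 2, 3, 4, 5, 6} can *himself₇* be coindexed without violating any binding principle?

*himself* is an anaphor, so Principle A applies: it must be bound in its binding domain.
Binding domain of *himself₇*: the embedded TP, whose subject is Rashid₃.
*Jonas₁* does not c-command the anaphor → cannot bind it.
*[Jonas₁'s editor]₂* c-commands the anaphor but is outside its binding domain → cannot satisfy Principle A.
*Rashid₃* c-commands the anaphor within its binding domain → licit binder.
*Kenji₄* does not c-command the anaphor → cannot bind it.
*[Kenji₄'s lawyer]₅* does not c-command the anaphor → cannot bind it.
*Rohan₆* does not c-command the anaphor → cannot bind it.

{3}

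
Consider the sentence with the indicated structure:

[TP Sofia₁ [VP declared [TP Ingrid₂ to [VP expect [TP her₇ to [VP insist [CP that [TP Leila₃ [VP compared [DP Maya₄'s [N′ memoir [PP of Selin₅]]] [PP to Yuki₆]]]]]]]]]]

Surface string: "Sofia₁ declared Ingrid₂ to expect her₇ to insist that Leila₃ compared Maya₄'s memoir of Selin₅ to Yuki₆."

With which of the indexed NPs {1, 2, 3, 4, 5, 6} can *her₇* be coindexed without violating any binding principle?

{1}

*her* is a pronoun, so Principle B applies: it must be free in its binding domain.
Binding domain of *her₇*: the embedded TP, whose subject is Ingrid₂.
*Sofia₁* c-commands the pronoun but from outside its binding domain, and is not c-commanded by it → coindexation permitted.
*Ingrid₂* c-commands the pronoun within its binding domain → coindexation would violate Principle B.
*Leila₃*: the pronoun c-commands this R-expression → coindexation would violate Principle C on *Leila₃*.
*Maya₄*: the pronoun c-commands this R-expression → coindexation would violate Principle C on *Maya₄*.
*Selin₅*: the pronoun c-commands this R-expression → coindexation would violate Principle C on *Selin₅*.
*Yuki₆*: the pronoun c-commands this R-expression → coindexation would violate Principle C on *Yuki₆*.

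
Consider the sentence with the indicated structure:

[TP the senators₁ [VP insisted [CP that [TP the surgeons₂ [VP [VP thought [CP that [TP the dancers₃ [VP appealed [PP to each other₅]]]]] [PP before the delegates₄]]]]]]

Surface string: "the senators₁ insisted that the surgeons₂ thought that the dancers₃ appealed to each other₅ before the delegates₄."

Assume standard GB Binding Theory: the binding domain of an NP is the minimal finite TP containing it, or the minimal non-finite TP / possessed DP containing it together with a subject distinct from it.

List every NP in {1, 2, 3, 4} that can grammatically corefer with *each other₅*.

*each other* is an anaphor, so Principle A applies: it must be bound in its binding domain.
Binding domain of *each other₅*: the embedded TP, whose subject is the dancers₃.
*the senators₁* c-commands the anaphor but is outside its binding domain → cannot satisfy Principle A.
*the surgeons₂* c-commands the anaphor but is outside its binding domain → cannot satisfy Principle A.
*the dancers₃* c-commands the anaphor within its binding domain → licit binder.
*the delegates₄* does not c-command the anaphor → cannot bind it.

{3}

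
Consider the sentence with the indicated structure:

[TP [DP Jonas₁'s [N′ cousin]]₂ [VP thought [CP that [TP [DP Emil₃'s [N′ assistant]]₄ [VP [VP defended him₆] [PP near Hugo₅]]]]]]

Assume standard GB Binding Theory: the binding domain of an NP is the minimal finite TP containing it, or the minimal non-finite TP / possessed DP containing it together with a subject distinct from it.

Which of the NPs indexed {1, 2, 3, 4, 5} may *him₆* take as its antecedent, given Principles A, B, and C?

{1, 2, 3, 5}

*him* is a pronoun, so Principle B applies: it must be free in its binding domain.
Binding domain of *him₆*: the embedded TP, whose subject is [Emil₃'s assistant]₄.
*Jonas₁* and the pronoun do not c-command one another → neither Principle B nor Principle C is at stake; coindexation permitted.
*[Jonas₁'s cousin]₂* c-commands the pronoun but from outside its binding domain, and is not c-commanded by it → coindexation permitted.
*Emil₃* and the pronoun do not c-command one another → neither Principle B nor Principle C is at stake; coindexation permitted.
*[Emil₃'s assistant]₄* c-commands the pronoun within its binding domain → coindexation would violate Principle B.
*Hugo₅* and the pronoun do not c-command one another → neither Principle B nor Principle C is at stake; coindexation permitted.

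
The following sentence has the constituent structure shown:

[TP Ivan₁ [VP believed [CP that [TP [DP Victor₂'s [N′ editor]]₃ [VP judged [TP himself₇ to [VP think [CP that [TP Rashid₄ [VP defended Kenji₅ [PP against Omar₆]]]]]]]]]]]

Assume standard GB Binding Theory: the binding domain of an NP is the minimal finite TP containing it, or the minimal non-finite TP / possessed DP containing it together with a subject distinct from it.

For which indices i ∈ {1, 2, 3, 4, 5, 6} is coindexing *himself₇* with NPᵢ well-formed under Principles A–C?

{3}

*himself* is an anaphor, so Principle A applies: it must be bound in its binding domain.
Binding domain of *himself₇*: the embedded TP, whose subject is [Victor₂'s editor]₃.
*Ivan₁* c-commands the anaphor but is outside its binding domain → cannot satisfy Principle A.
*Victor₂* does not c-command the anaphor → cannot bind it.
*[Victor₂'s editor]₃* c-commands the anaphor within its binding domain → licit binder.
*Rashid₄* does not c-command the anaphor → cannot bind it.
*Kenji₅* does not c-command the anaphor → cannot bind it.
*Omar₆* does not c-command the anaphor → cannot bind it.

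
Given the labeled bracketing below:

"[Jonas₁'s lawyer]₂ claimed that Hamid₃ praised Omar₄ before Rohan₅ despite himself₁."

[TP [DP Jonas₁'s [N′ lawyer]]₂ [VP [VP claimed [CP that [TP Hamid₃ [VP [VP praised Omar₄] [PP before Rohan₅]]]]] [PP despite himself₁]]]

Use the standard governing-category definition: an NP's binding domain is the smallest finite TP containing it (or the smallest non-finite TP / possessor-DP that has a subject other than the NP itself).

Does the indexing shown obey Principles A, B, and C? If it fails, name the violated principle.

Principle A

The two coindexed NPs are *Jonas₁* and *himself₁*.
*himself₁* is an anaphor. Principle A requires it to be bound within its binding domain — the matrix TP, whose subject is [Jonas₁'s lawyer]₂.
Within that domain it is c-commanded by *[Jonas₁'s lawyer]₂*, which does not share its index.
*Jonas₁* does not c-command the anaphor at all.
The anaphor is unbound in its domain → Principle A violation.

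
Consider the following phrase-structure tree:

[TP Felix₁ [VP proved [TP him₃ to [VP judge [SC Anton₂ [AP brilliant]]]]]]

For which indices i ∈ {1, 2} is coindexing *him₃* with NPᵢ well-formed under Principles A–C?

*him* is a pronoun, so Principle B applies: it must be free in its binding domain.
Binding domain of *him₃*: the matrix TP, whose subject is Felix₁.
*Felix₁* c-commands the pronoun within its binding domain → coindexation would violate Principle B.
*Anton₂*: the pronoun c-commands this R-expression → coindexation would violate Principle C on *Anton₂*.

none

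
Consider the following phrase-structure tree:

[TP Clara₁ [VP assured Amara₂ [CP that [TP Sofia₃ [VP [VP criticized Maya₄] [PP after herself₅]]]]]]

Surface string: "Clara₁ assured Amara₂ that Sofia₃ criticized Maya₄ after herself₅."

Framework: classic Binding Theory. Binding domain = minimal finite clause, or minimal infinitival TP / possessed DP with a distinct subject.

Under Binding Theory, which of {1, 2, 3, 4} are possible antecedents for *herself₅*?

{3}

*herself* is an anaphor, so Principle A applies: it must be bound in its binding domain.
Binding domain of *herself₅*: the embedded TP, whose subject is Sofia₃.
*Clara₁* c-commands the anaphor but is outside its binding domain → cannot satisfy Principle A.
*Amara₂* c-commands the anaphor but is outside its binding domain → cannot satisfy Principle A.
*Sofia₃* c-commands the anaphor within its binding domain → licit binder.
*Maya₄* does not c-command the anaphor → cannot bind it.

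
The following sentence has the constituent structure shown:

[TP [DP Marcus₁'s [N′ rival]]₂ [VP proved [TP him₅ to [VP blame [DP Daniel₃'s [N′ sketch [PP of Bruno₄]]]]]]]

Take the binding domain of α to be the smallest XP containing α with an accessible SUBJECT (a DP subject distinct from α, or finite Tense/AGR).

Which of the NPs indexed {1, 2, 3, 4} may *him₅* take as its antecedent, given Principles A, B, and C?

{1}

*him* is a pronoun, so Principle B applies: it must be free in its binding domain.
Binding domain of *him₅*: the matrix TP, whose subject is [Marcus₁'s rival]₂.
*Marcus₁* and the pronoun do not c-command one another → neither Principle B nor Principle C is at stake; coindexation permitted.
*[Marcus₁'s rival]₂* c-commands the pronoun within its binding domain → coindexation would violate Principle B.
*Daniel₃*: the pronoun c-commands this R-expression → coindexation would violate Principle C on *Daniel₃*.
*Bruno₄*: the pronoun c-commands this R-expression → coindexation would violate Principle C on *Bruno₄*.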